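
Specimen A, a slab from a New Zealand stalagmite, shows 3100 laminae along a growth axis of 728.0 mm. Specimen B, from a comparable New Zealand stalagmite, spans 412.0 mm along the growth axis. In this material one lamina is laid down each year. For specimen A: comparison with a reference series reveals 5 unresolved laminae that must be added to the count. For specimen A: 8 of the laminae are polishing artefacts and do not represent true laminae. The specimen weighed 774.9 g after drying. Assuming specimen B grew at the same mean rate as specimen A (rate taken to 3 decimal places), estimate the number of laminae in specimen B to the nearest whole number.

Specimen A: correcting the raw count gives 3100 − 8 + 5 = 3097 true laminae.
A: Mean rate = 728.0 mm / 3097 years ≈ 0.235 mm per year.
B spans 412.0 / 0.235 = 1753.19 years ≈ 1753 laminae.

1753 laminae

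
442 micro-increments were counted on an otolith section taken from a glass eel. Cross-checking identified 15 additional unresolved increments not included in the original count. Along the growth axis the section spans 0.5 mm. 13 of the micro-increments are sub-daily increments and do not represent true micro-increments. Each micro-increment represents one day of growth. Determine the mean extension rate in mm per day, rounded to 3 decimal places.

0.001 mm per day

After corrections the count is 442 − 13 + 15 = 444 micro-increments.
Extension rate ≈ 0.5 / 444 = 0.001 mm per day.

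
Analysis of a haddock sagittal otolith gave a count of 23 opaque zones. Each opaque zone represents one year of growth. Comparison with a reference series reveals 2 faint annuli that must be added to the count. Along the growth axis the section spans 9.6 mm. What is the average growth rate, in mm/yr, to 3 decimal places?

Correcting the raw count gives 23 + 2 = 25 true opaque zones.
Mean rate = 9.6 mm / 25 years ≈ 0.384 mm/yr.

0.384 mm/yr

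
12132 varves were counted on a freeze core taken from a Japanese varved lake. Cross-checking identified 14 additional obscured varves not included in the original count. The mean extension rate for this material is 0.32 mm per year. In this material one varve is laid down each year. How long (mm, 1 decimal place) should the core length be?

True varve count = 12132 + 14 = 12146.
12146 years at 0.32 mm/year gives 0.32 × 12146 = 3886.7 mm.

3886.7 mm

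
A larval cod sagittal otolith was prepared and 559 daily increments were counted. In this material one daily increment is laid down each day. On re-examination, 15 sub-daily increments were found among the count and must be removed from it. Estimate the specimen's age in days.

Correcting the raw count gives 559 − 15 = 544 true daily increments.
One daily increment per day makes the duration 544 days.

544 days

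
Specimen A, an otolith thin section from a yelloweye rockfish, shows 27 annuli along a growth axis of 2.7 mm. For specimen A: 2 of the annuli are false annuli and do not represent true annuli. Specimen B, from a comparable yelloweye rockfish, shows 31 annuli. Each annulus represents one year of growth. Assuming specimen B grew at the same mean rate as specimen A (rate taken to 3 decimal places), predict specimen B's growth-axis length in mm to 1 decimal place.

Specimen A: true annulus count = 27 − 2 = 25.
A: 2.7 mm over 25 years gives 2.7 / 25 ≈ 0.108 mm/yr.
Length of B = 0.108 × 31 = 3.3 mm.

3.3 mm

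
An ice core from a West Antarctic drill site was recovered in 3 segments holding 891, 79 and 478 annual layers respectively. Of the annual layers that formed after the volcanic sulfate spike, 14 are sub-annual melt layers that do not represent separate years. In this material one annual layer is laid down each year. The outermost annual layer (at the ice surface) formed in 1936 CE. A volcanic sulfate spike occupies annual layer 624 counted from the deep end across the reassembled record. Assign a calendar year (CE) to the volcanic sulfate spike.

1126 CE

Total annual layers = 891 + 79 + 478 = 1448.
1448 − 624 = 824 annual layers lie beyond the volcanic sulfate spike toward the ice surface.
824 − 14 false = 810 true annual layers after the volcanic sulfate spike.
Counting back 810 years from 1936 CE places the volcanic sulfate spike in 1936 − 810 = 1126 CE.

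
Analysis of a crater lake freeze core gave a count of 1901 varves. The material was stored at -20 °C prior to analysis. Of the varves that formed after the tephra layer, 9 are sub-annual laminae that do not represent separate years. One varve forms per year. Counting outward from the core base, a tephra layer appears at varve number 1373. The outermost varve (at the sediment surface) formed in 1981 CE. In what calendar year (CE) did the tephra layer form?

1462 CE

Between varve 1373 and the sediment surface there are 1901 − 1373 = 528 varves.
Removing the 9 false varves leaves 528 − 9 = 519 true varves beyond the tephra layer.
Counting back 519 years from 1981 CE places the tephra layer in 1981 − 519 = 1462 CE.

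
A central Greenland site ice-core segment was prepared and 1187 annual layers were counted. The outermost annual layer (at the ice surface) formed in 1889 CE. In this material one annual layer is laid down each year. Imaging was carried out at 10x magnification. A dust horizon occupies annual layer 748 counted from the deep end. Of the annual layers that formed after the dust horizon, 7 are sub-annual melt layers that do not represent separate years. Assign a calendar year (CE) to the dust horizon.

1457 CE

Between annual layer 748 and the ice surface there are 1187 − 748 = 439 annual layers.
Removing the 7 false annual layers leaves 439 − 7 = 432 true annual layers beyond the dust horizon.
Counting back 432 years from 1889 CE places the dust horizon in 1889 − 432 = 1457 CE.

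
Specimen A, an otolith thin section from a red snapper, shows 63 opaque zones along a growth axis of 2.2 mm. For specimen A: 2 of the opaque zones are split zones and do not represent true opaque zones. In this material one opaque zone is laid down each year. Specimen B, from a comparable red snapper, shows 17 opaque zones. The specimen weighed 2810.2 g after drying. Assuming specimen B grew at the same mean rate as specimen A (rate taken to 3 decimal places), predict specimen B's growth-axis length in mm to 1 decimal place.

0.6 mm

Specimen A: after corrections the count is 63 − 2 = 61 opaque zones.
A: Extension rate ≈ 2.2 / 61 = 0.036 mm/yr.
B's length ≈ 0.036 × 17 = 0.6 mm.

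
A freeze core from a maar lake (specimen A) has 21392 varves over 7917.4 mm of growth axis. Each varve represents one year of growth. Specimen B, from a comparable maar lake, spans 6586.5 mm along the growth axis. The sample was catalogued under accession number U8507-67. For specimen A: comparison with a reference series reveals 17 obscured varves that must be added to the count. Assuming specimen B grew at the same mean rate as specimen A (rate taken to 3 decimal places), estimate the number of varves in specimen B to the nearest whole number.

17801 varves

Specimen A: adjusted count: 21392 + 17 = 21409 varves.
A: Mean rate = 7917.4 mm / 21409 years ≈ 0.370 mm per year.
Specimen B: 6586.5 mm / 0.370 mm per year = 17801.35 years ≈ 17801 varves.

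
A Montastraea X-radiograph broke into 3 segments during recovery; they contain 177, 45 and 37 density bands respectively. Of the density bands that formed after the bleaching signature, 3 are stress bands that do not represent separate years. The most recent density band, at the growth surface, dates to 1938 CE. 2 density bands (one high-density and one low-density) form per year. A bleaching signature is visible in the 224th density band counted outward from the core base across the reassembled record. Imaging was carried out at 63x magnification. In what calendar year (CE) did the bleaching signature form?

1922 CE

Total density bands = 177 + 45 + 37 = 259.
Between density band 224 and the growth surface there are 259 − 224 = 35 density bands.
Removing the 3 false density bands leaves 35 − 3 = 32 true density bands beyond the bleaching signature.
32 density bands at 2 per year is 32 / 2 = 16 years.
1938 − 16 = 1922 CE.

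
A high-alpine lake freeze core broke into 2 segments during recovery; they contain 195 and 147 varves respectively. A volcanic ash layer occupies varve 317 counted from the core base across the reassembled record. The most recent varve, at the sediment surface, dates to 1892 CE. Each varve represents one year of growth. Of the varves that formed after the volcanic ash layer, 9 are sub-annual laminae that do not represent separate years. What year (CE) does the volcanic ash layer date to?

1876 CE

Total varves = 195 + 147 = 342.
342 − 317 = 25 varves lie beyond the volcanic ash layer toward the sediment surface.
Removing the 9 false varves leaves 25 − 9 = 16 true varves beyond the volcanic ash layer.
The varve at the sediment surface is 1892 CE, so the volcanic ash layer dates to 1892 − 16 = 1876 CE.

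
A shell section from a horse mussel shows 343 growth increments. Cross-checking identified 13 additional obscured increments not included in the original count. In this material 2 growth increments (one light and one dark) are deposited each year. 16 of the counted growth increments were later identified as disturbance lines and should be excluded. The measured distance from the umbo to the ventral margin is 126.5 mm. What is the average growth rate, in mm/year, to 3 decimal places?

0.744 mm/year

True growth increment count = 343 − 16 + 13 = 340.
Dividing by 2 growth increments per year: 340 / 2 = 170 years.
Extension rate ≈ 126.5 / 170 = 0.744 mm/year.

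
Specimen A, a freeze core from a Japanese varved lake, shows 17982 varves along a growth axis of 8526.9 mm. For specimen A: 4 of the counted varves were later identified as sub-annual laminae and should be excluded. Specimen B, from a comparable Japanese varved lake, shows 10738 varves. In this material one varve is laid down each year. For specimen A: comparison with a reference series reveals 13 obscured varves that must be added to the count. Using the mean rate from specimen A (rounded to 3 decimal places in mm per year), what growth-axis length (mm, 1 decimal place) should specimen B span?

5089.8 mm

Specimen A: true varve count = 17982 − 4 + 13 = 17991.
A: Mean rate = 8526.9 mm / 17991 years ≈ 0.474 mm/year.
B's length ≈ 0.474 × 10738 = 5089.8 mm.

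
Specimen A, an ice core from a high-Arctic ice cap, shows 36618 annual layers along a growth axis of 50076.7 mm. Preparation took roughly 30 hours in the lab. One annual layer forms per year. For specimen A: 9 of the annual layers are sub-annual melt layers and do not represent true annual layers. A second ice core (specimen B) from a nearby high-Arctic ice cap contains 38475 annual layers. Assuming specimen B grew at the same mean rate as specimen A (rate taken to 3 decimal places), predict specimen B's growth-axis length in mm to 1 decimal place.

52633.8 mm

Specimen A: after corrections the count is 36618 − 9 = 36609 annual layers.
A: 50076.7 mm over 36609 years gives 50076.7 / 36609 ≈ 1.368 mm per year.
Length of B = 1.368 × 38475 = 52633.8 mm.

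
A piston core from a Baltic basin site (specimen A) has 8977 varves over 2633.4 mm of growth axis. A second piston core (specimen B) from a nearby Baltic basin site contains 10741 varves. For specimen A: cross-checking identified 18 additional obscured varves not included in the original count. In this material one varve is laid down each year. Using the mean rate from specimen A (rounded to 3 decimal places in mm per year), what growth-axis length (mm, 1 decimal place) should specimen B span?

Specimen A: adjusted count: 8977 + 18 = 8995 varves.
A: Extension rate ≈ 2633.4 / 8995 = 0.293 mm/year.
Length of B = 0.293 × 10741 = 3147.1 mm.

3147.1 mm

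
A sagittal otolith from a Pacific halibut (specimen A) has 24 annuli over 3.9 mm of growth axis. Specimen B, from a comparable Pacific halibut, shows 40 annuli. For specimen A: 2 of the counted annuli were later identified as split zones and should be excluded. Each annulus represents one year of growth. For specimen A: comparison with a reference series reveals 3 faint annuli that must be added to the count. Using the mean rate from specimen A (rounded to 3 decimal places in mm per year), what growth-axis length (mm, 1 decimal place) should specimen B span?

Specimen A: after corrections the count is 24 − 2 + 3 = 25 annuli.
A: 3.9 mm over 25 years gives 3.9 / 25 ≈ 0.156 mm per year.
For B, 0.156 mm/year × 40 years = 6.2 mm.

6.2 mm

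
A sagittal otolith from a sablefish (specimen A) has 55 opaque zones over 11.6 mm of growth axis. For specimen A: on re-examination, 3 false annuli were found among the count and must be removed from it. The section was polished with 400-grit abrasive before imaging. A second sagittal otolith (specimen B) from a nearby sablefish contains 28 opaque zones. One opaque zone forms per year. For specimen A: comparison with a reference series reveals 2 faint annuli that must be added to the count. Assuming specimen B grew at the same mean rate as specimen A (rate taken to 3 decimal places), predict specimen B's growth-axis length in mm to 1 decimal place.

6.0 mm

Specimen A: adjusted count: 55 − 3 + 2 = 54 opaque zones.
A: Extension rate ≈ 11.6 / 54 = 0.215 mm per year.
B's length ≈ 0.215 × 28 = 6.0 mm.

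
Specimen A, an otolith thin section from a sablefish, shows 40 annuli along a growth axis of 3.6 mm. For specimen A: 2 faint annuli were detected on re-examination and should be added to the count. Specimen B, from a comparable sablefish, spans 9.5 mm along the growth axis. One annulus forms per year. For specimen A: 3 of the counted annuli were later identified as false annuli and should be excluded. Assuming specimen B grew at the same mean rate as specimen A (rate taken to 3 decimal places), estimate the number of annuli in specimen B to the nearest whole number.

Specimen A: after corrections the count is 40 − 3 + 2 = 39 annuli.
A: Mean rate = 3.6 mm / 39 years ≈ 0.092 mm/yr.
B spans 9.5 / 0.092 = 103.26 years ≈ 103 annuli.

103 annuli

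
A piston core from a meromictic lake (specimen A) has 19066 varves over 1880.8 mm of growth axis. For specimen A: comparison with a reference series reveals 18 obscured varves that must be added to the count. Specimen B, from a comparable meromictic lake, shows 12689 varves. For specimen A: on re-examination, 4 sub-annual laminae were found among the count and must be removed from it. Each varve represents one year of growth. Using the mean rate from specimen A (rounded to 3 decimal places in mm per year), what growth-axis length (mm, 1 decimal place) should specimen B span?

1256.2 mm

Specimen A: correcting the raw count gives 19066 − 4 + 18 = 19080 true varves.
A: Extension rate ≈ 1880.8 / 19080 = 0.099 mm per year.
Length of B = 0.099 × 12689 = 1256.2 mm.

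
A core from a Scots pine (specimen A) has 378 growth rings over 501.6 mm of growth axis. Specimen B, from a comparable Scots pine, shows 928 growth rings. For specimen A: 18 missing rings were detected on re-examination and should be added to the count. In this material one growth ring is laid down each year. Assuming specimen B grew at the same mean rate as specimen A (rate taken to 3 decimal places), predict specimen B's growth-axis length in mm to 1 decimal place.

Specimen A: correcting the raw count gives 378 + 18 = 396 true growth rings.
A: 501.6 mm over 396 years gives 501.6 / 396 ≈ 1.267 mm/year.
Length of B = 1.267 × 928 = 1175.8 mm.

1175.8 mm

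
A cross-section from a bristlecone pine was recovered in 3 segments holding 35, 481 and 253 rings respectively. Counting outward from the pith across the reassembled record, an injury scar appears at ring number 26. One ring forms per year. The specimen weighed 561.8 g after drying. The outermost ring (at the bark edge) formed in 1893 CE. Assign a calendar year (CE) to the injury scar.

1150 CE

Total rings = 35 + 481 + 253 = 769.
The injury scar sits at ring 26 from the pith, so 769 − 26 = 743 rings formed after it.
1893 − 743 = 1150 CE.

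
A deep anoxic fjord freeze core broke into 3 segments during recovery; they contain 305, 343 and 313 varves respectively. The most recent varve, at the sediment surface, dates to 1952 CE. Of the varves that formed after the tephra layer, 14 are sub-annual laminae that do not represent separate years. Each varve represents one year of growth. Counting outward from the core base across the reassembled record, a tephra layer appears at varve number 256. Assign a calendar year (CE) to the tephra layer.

1261 CE

Total varves = 305 + 343 + 313 = 961.
961 − 256 = 705 varves lie beyond the tephra layer toward the sediment surface.
705 − 14 false = 691 true varves after the tephra layer.
Counting back 691 years from 1952 CE places the tephra layer in 1952 − 691 = 1261 CE.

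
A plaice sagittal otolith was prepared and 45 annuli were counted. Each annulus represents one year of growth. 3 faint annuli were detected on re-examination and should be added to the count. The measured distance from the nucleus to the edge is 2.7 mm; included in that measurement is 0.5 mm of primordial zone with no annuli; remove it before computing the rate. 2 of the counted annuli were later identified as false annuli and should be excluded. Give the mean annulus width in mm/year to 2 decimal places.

Adjusted count: 45 − 2 + 3 = 46 annuli.
Net length = 2.7 − 0.5 = 2.2 mm.
Extension rate ≈ 2.2 / 46 = 0.05 mm/year.

0.05 mm/year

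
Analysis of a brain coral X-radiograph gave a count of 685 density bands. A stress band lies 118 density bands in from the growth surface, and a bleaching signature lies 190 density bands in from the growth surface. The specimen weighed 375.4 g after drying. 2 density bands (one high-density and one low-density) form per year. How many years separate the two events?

The two markers are separated by 190 − 118 = 72 density bands.
With 2 density bands per year, 72 / 2 = 36 years.

36 years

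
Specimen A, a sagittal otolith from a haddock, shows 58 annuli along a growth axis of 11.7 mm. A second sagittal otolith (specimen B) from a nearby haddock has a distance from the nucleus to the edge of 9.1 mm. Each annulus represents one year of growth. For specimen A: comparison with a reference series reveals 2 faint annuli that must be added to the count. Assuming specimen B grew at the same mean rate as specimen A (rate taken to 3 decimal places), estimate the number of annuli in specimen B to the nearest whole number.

47 annuli

Specimen A: after corrections the count is 58 + 2 = 60 annuli.
A: Mean rate = 11.7 mm / 60 years ≈ 0.195 mm/yr.
For B, 9.1 / 0.195 = 46.67 years ≈ 47 annuli.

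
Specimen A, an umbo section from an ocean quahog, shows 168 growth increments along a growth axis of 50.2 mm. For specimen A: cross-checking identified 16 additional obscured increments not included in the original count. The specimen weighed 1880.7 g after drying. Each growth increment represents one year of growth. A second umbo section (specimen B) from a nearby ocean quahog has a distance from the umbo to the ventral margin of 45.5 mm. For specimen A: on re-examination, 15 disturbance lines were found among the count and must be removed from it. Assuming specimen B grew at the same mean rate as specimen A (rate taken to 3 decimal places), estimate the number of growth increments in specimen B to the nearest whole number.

Specimen A: correcting the raw count gives 168 − 15 + 16 = 169 true growth increments.
A: Mean rate = 50.2 mm / 169 years ≈ 0.297 mm/yr.
For B, 45.5 / 0.297 = 153.20 years ≈ 153 growth increments.

153 growth increments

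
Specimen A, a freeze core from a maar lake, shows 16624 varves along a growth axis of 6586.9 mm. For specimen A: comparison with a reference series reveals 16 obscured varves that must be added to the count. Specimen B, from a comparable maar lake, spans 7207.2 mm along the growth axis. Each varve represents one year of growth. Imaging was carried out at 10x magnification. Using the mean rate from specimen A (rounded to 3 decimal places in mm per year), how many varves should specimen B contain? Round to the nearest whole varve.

Specimen A: true varve count = 16624 + 16 = 16640.
A: 6586.9 mm over 16640 years gives 6586.9 / 16640 ≈ 0.396 mm/yr.
For B, 7207.2 / 0.396 = 18200.00 years ≈ 18200 varves.

18200 varves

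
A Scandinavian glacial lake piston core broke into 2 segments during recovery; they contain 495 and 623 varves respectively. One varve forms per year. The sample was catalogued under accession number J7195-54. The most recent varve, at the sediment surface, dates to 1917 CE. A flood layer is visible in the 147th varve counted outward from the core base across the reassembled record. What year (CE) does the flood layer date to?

Total varves = 495 + 623 = 1118.
Between varve 147 and the sediment surface there are 1118 − 147 = 971 varves.
The varve at the sediment surface is 1917 CE, so the flood layer dates to 1917 − 971 = 946 CE.

946 CE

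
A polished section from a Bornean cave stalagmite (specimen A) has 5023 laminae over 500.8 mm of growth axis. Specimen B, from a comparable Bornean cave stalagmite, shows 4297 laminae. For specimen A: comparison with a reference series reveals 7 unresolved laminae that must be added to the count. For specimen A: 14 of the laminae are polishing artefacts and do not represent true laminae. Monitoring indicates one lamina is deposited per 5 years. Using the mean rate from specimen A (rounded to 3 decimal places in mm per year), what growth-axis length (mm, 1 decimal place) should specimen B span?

Specimen A: correcting the raw count gives 5023 − 14 + 7 = 5016 true laminae.
Specimen A: multiplying by 5 years per lamina: 5016 × 5 = 25080 years.
A: Mean rate = 500.8 mm / 25080 years ≈ 0.020 mm/yr.
Specimen B: 4297 laminae at 5 years each span 4297 × 5 = 21485 years. Length of B = 0.020 × 21485 = 429.7 mm.

429.7 mm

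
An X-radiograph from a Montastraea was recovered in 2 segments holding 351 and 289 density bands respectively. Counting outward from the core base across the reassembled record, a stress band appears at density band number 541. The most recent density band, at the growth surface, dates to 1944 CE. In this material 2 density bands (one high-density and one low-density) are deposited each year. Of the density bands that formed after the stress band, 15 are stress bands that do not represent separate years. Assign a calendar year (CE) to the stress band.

Total density bands = 351 + 289 = 640.
640 − 541 = 99 density bands lie beyond the stress band toward the growth surface.
Removing the 15 false density bands leaves 99 − 15 = 84 true density bands beyond the stress band.
Dividing by 2 density bands per year: 84 / 2 = 42 years.
Counting back 42 years from 1944 CE places the stress band in 1944 − 42 = 1902 CE.

1902 CE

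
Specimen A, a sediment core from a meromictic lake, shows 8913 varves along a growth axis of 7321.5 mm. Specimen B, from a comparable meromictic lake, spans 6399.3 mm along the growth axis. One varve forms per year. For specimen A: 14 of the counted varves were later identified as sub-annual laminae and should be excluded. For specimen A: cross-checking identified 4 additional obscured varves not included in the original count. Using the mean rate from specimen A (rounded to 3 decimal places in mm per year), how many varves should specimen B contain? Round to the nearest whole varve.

Specimen A: true varve count = 8913 − 14 + 4 = 8903.
A: 7321.5 mm over 8903 years gives 7321.5 / 8903 ≈ 0.822 mm/yr.
B spans 6399.3 / 0.822 = 7785.04 years ≈ 7785 varves.

7785 varves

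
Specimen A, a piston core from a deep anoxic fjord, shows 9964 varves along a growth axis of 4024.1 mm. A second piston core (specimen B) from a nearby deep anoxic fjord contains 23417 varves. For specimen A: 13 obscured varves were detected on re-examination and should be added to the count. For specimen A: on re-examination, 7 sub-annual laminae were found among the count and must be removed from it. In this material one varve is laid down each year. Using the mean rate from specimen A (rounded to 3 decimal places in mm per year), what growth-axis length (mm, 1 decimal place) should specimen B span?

Specimen A: adjusted count: 9964 − 7 + 13 = 9970 varves.
A: Extension rate ≈ 4024.1 / 9970 = 0.404 mm per year.
Length of B = 0.404 × 23417 = 9460.5 mm.

9460.5 mm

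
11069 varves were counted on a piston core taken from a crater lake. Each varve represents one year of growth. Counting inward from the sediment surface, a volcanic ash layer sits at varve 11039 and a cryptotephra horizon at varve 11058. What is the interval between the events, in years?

The two markers are separated by 11058 − 11039 = 19 varves.
One varve per year makes the interval 19 years.

19 years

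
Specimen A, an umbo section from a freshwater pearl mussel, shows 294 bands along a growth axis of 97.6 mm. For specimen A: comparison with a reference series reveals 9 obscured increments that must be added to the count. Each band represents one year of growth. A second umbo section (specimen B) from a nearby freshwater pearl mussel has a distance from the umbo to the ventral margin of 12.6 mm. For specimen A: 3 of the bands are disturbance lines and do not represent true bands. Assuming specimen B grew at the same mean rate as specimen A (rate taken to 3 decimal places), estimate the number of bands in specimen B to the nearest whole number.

Specimen A: adjusted count: 294 − 3 + 9 = 300 bands.
A: Extension rate ≈ 97.6 / 300 = 0.325 mm/yr.
Specimen B: 12.6 mm / 0.325 mm per year = 38.77 years ≈ 39 bands.

39 bands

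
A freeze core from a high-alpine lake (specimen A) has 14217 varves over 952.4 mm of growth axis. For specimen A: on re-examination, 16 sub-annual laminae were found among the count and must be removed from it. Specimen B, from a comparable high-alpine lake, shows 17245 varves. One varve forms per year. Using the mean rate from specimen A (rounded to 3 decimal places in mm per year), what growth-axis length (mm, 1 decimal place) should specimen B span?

1155.4 mm

Specimen A: after corrections the count is 14217 − 16 = 14201 varves.
A: Extension rate ≈ 952.4 / 14201 = 0.067 mm per year.
B's length ≈ 0.067 × 17245 = 1155.4 mm.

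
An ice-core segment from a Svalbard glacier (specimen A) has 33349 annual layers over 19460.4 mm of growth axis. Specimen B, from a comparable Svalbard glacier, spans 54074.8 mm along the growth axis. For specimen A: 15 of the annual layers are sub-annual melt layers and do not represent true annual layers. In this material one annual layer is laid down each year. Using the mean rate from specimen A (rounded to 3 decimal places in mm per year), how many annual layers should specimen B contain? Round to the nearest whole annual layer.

92594 annual layers

Specimen A: correcting the raw count gives 33349 − 15 = 33334 true annual layers.
A: Mean rate = 19460.4 mm / 33334 years ≈ 0.584 mm/year.
For B, 54074.8 / 0.584 = 92593.84 years ≈ 92594 annual layers.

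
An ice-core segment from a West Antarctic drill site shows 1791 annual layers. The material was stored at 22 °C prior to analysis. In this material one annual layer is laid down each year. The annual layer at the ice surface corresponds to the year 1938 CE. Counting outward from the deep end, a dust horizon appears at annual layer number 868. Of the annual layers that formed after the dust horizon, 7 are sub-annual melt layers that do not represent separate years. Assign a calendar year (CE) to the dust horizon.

1022 CE

Between annual layer 868 and the ice surface there are 1791 − 868 = 923 annual layers.
923 − 7 false = 916 true annual layers after the dust horizon.
Counting back 916 years from 1938 CE places the dust horizon in 1938 − 916 = 1022 CE.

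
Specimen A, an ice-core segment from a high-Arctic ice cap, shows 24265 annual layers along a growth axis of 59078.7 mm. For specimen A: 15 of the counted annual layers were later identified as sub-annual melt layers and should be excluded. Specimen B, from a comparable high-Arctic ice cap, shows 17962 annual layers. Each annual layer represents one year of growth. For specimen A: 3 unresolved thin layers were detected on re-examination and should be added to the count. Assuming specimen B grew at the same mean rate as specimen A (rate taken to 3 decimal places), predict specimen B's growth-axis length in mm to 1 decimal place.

43755.4 mm

Specimen A: true annual layer count = 24265 − 15 + 3 = 24253.
A: 59078.7 mm over 24253 years gives 59078.7 / 24253 ≈ 2.436 mm/yr.
Length of B = 2.436 × 17962 = 43755.4 mm.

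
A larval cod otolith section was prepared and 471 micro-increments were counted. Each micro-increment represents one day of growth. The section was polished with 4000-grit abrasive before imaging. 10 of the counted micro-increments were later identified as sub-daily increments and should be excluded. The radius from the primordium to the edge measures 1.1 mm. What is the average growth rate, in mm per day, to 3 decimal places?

Adjusted count: 471 − 10 = 461 micro-increments.
1.1 mm over 461 days gives 1.1 / 461 ≈ 0.002 mm per day.

0.002 mm per day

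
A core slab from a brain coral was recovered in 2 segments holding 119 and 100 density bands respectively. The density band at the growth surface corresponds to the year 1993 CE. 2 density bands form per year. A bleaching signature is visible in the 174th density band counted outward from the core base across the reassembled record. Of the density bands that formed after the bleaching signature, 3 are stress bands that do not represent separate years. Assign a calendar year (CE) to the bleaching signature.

Total density bands = 119 + 100 = 219.
219 − 174 = 45 density bands lie beyond the bleaching signature toward the growth surface.
Excluding 3 false density bands: 45 − 3 = 42.
With 2 density bands per year, 42 / 2 = 21 years.
1993 − 21 = 1972 CE.

1972 CE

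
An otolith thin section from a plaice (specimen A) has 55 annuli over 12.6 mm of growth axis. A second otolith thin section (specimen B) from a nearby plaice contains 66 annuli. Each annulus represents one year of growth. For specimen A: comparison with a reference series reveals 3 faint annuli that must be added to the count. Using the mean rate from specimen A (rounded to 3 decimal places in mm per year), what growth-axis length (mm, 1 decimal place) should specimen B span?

14.3 mm

Specimen A: correcting the raw count gives 55 + 3 = 58 true annuli.
A: Extension rate ≈ 12.6 / 58 = 0.217 mm/year.
Length of B = 0.217 × 66 = 14.3 mm.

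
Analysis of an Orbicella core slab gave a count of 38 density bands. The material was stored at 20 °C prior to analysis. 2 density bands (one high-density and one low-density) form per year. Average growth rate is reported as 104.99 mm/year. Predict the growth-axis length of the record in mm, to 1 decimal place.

1994.8 mm

With 2 density bands per year, 38 / 2 = 19 years.
Predicted length = 104.99 mm/year × 19 years = 1994.8 mm.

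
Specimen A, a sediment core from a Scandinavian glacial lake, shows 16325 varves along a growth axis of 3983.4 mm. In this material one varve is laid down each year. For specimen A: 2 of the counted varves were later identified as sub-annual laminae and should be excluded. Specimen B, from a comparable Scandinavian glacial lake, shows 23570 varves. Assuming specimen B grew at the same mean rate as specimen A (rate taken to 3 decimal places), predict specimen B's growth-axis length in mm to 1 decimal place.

Specimen A: after corrections the count is 16325 − 2 = 16323 varves.
A: Mean rate = 3983.4 mm / 16323 years ≈ 0.244 mm/year.
Length of B = 0.244 × 23570 = 5751.1 mm.

5751.1 mm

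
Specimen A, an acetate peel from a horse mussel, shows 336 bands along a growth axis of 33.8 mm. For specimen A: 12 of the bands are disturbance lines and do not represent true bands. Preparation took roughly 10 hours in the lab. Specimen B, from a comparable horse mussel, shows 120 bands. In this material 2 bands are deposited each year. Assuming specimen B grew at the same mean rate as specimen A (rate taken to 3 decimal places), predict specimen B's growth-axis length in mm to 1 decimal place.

12.5 mm

Specimen A: after corrections the count is 336 − 12 = 324 bands.
Specimen A: 324 bands at 2 per year is 324 / 2 = 162 years.
A: Mean rate = 33.8 mm / 162 years ≈ 0.209 mm per year.
Specimen B: 120 bands at 2 per year is 120 / 2 = 60 years. For B, 0.209 mm/year × 60 years = 12.5 mm.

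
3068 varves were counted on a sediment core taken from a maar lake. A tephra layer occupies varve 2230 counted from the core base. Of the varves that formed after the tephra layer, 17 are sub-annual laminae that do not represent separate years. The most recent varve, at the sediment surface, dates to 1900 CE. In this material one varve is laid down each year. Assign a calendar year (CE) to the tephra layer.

1079 CE

Between varve 2230 and the sediment surface there are 3068 − 2230 = 838 varves.
838 − 17 false = 821 true varves after the tephra layer.
Counting back 821 years from 1900 CE places the tephra layer in 1900 − 821 = 1079 CE.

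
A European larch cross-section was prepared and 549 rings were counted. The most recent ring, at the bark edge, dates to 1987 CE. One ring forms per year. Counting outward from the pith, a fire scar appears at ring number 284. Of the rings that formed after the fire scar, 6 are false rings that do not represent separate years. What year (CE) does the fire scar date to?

1728 CE

The fire scar sits at ring 284 from the pith, so 549 − 284 = 265 rings formed after it.
Removing the 6 false rings leaves 265 − 6 = 259 true rings beyond the fire scar.
Counting back 259 years from 1987 CE places the fire scar in 1987 − 259 = 1728 CE.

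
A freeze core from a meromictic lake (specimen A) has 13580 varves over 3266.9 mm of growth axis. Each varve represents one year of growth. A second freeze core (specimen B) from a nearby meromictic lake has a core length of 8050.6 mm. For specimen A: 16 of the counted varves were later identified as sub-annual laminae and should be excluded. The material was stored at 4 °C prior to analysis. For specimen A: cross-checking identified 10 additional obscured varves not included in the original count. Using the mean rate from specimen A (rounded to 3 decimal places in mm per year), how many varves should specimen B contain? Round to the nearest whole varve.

Specimen A: correcting the raw count gives 13580 − 16 + 10 = 13574 true varves.
A: Extension rate ≈ 3266.9 / 13574 = 0.241 mm/yr.
For B, 8050.6 / 0.241 = 33404.98 years ≈ 33405 varves.

33405 varves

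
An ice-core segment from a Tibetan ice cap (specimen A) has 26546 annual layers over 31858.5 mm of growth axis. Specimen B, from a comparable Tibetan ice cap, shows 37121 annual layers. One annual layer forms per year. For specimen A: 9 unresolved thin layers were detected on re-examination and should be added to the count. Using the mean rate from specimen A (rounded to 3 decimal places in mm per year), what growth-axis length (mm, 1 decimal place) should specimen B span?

Specimen A: after corrections the count is 26546 + 9 = 26555 annual layers.
A: Mean rate = 31858.5 mm / 26555 years ≈ 1.200 mm/yr.
Length of B = 1.200 × 37121 = 44545.2 mm.

44545.2 mm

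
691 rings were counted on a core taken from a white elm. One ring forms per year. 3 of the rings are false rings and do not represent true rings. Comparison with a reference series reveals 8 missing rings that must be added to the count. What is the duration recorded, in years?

After corrections the count is 691 − 3 + 8 = 696 rings.
One ring per year makes the duration 696 years.

696 yr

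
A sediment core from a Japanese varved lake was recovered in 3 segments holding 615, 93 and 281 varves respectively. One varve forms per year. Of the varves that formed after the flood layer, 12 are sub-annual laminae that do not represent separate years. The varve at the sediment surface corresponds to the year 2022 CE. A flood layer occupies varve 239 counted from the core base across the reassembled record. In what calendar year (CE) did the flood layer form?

1284 CE

Total varves = 615 + 93 + 281 = 989.
The flood layer sits at varve 239 from the core base, so 989 − 239 = 750 varves formed after it.
750 − 12 false = 738 true varves after the flood layer.
The varve at the sediment surface is 2022 CE, so the flood layer dates to 2022 − 738 = 1284 CE.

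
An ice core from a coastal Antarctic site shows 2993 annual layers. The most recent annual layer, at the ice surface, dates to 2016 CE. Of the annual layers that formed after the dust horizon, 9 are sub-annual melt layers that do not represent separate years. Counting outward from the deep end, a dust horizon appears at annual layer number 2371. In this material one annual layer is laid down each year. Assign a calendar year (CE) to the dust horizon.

1403 CE

Between annual layer 2371 and the ice surface there are 2993 − 2371 = 622 annual layers.
Excluding 9 false annual layers: 622 − 9 = 613.
The annual layer at the ice surface is 2016 CE, so the dust horizon dates to 2016 − 613 = 1403 CE.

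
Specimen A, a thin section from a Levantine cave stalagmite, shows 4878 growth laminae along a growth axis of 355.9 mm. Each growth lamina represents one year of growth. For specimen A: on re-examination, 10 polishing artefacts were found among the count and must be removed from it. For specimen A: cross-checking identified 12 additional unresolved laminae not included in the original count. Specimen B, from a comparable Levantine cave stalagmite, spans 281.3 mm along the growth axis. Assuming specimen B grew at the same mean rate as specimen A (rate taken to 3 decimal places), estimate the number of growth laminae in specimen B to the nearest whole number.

Specimen A: true growth lamina count = 4878 − 10 + 12 = 4880.
A: Mean rate = 355.9 mm / 4880 years ≈ 0.073 mm/yr.
Specimen B: 281.3 mm / 0.073 mm per year = 3853.42 years ≈ 3853 growth laminae.

3853 growth laminae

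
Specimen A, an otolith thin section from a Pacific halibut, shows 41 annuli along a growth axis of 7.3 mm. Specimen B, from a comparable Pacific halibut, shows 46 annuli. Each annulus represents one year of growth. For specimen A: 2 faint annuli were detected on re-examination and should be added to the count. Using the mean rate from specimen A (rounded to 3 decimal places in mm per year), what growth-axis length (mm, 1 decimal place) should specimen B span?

Specimen A: true annulus count = 41 + 2 = 43.
A: Extension rate ≈ 7.3 / 43 = 0.170 mm per year.
Length of B = 0.170 × 46 = 7.8 mm.

7.8 mm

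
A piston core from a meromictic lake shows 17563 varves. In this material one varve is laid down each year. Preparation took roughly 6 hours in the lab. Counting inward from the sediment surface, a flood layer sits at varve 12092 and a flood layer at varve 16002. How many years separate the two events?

3910 years

The two markers are separated by 16002 − 12092 = 3910 varves.
That is 3910 years at one varve per year.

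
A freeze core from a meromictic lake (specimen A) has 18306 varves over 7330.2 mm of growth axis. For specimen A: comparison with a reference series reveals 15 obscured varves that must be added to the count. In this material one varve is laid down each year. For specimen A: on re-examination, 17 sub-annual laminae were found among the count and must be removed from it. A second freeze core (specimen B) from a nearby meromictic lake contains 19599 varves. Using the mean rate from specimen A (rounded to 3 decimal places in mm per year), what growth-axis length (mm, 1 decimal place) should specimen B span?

7839.6 mm

Specimen A: correcting the raw count gives 18306 − 17 + 15 = 18304 true varves.
A: Extension rate ≈ 7330.2 / 18304 = 0.400 mm/year.
Length of B = 0.400 × 19599 = 7839.6 mm.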